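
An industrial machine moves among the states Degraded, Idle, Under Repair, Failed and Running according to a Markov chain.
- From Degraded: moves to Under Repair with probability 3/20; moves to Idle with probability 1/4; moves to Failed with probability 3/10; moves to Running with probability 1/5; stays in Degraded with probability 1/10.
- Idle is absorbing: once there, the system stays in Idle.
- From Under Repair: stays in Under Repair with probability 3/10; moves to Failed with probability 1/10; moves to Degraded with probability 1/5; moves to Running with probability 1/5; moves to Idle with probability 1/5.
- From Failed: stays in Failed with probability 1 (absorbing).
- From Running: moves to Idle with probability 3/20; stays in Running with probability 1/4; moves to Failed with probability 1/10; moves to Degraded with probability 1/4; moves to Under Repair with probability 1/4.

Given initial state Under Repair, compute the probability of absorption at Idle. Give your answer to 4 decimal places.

0.5901

Let h(s) be the probability of absorption at Idle starting from transient state s. Then h(Idle) = 1 and h(Failed) = 0. By first-step analysis:
h(Degraded) = 0.1·h(Degraded) + 0.25·1 + 0.15·h(Under Repair) + 0.3·0 + 0.2·h(Running)
h(Under Repair) = 0.2·h(Degraded) + 0.2·1 + 0.3·h(Under Repair) + 0.1·0 + 0.2·h(Running)
h(Running) = 0.25·h(Degraded) + 0.15·1 + 0.25·h(Under Repair) + 0.1·0 + 0.25·h(Running)
Solving: h(Degraded) = 0.5014, h(Under Repair) = 0.5901, h(Running) = 0.5638.
Starting from Under Repair, the probability is 0.5901.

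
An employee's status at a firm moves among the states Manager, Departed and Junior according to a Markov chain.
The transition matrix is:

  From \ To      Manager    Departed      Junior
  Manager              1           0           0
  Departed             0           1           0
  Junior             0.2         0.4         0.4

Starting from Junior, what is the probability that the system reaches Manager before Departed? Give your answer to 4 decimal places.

0.3333

Let h(s) be the probability of absorption at Manager starting from transient state s. Then h(Manager) = 1 and h(Departed) = 0. By first-step analysis:
h(Junior) = 0.2·1 + 0.4·0 + 0.4·h(Junior)
Solving: h(Junior) = 0.3333.
Starting from Junior, the probability is 0.3333.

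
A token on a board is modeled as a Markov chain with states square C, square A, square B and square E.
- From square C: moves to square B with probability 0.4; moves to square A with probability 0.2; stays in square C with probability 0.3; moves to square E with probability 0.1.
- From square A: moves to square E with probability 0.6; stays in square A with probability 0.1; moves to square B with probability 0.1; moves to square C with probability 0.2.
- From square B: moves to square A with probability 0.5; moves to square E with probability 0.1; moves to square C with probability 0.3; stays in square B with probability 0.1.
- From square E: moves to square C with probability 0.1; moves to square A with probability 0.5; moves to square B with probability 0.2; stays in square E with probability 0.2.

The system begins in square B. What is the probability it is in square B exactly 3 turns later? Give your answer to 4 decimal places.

0.2050

Propagate the distribution vector 3 turns from square B.
After 0 turns: (0.0000, 0.0000, 1.0000, 0.0000)
After 1 turn: (0.3000, 0.5000, 0.1000, 0.1000)
After 2 turns: (0.2300, 0.2100, 0.2000, 0.3600)
After 3 turns: (0.2070, 0.3470, 0.2050, 0.2410)
P(in square B after 3 turns) = 0.2050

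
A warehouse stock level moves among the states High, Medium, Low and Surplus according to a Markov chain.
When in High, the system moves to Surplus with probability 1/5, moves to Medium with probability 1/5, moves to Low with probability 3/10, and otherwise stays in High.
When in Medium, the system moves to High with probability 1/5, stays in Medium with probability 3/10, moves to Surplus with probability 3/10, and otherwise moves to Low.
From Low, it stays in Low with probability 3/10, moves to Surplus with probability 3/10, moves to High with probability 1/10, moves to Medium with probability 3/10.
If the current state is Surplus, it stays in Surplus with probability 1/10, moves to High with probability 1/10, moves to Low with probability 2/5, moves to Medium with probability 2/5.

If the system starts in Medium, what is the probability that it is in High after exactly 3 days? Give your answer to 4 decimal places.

0.1650

Propagate the distribution vector 3 days from Medium.
After 0 days: (0.0000, 1.0000, 0.0000, 0.0000)
After 1 day: (0.2000, 0.3000, 0.2000, 0.3000)
After 2 days: (0.1700, 0.3100, 0.3000, 0.2200)
After 3 days: (0.1650, 0.3050, 0.2910, 0.2390)
P(in High after 3 days) = 0.1650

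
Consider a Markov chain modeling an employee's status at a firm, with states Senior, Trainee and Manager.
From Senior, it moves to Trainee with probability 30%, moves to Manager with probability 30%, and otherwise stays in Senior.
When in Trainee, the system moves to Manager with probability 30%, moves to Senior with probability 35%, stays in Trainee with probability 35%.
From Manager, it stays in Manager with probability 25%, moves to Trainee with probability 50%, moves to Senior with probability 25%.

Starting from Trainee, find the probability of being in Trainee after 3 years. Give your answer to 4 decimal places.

0.3759

Propagate the distribution vector 3 years from Trainee.
After 0 years: (0.0000, 1.0000, 0.0000)
After 1 year: (0.3500, 0.3500, 0.3000)
After 2 years: (0.3375, 0.3775, 0.2850)
After 3 years: (0.3384, 0.3759, 0.2858)
P(in Trainee after 3 years) = 0.3759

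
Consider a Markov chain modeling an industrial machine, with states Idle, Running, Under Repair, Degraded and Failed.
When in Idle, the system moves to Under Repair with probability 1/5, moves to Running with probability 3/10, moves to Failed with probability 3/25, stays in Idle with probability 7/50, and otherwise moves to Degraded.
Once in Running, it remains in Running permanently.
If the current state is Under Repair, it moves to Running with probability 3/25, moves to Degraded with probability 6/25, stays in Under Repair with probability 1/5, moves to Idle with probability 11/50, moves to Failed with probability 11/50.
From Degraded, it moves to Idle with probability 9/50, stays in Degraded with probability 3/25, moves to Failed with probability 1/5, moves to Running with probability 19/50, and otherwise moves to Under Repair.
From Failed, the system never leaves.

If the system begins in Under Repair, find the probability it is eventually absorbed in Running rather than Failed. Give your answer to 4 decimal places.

Let h(s) be the probability of absorption at Running starting from transient state s. Then h(Running) = 1 and h(Failed) = 0. By first-step analysis:
h(Idle) = 0.14·h(Idle) + 0.3·1 + 0.2·h(Under Repair) + 0.24·h(Degraded) + 0.12·0
h(Under Repair) = 0.22·h(Idle) + 0.12·1 + 0.2·h(Under Repair) + 0.24·h(Degraded) + 0.22·0
h(Degraded) = 0.18·h(Idle) + 0.38·1 + 0.12·h(Under Repair) + 0.12·h(Degraded) + 0.2·0
Solving: h(Idle) = 0.6465, h(Under Repair) = 0.5182, h(Degraded) = 0.6347.
Starting from Under Repair, the probability is 0.5182.

0.5182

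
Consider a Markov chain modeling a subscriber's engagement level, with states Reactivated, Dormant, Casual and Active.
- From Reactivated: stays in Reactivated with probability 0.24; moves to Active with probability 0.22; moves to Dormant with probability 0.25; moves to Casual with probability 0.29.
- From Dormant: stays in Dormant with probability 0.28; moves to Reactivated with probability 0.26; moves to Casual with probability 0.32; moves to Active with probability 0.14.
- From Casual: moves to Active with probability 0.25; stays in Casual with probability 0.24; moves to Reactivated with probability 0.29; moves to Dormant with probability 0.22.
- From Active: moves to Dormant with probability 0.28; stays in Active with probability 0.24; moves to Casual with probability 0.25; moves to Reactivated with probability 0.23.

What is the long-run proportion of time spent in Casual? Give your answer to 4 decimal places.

Let the stationary distribution be π with π = πP and π_1 + π_2 + π_3 + π_4 = 1.
π_1 = 0.24·π_1 + 0.26·π_2 + 0.29·π_3 + 0.23·π_4
π_2 = 0.25·π_1 + 0.28·π_2 + 0.22·π_3 + 0.28·π_4
π_3 = 0.29·π_1 + 0.32·π_2 + 0.24·π_3 + 0.25·π_4
Solving with the normalization constraint gives π = (0.2568, 0.2558, 0.2754, 0.2120).
So the stationary probability of Casual is 0.2754.

0.2754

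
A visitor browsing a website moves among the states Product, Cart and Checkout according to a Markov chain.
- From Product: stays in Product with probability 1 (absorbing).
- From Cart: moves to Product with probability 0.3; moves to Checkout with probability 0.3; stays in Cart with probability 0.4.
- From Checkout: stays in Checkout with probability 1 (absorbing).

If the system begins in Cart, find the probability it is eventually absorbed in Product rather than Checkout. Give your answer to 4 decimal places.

Let h(s) be the probability of absorption at Product starting from transient state s. Then h(Product) = 1 and h(Checkout) = 0. By first-step analysis:
h(Cart) = 0.3·1 + 0.4·h(Cart) + 0.3·0
Solving: h(Cart) = 0.5000.
Starting from Cart, the probability is 0.5000.

0.5000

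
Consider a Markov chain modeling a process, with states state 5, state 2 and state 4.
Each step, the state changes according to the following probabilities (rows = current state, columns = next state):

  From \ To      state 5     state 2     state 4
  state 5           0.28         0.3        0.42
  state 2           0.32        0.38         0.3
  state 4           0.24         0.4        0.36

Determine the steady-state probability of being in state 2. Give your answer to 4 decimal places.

Let the stationary distribution be π with π = πP and π_1 + π_2 + π_3 = 1.
π_1 = 0.28·π_1 + 0.32·π_2 + 0.24·π_3
π_2 = 0.3·π_1 + 0.38·π_2 + 0.4·π_3
Solving with the normalization constraint gives π = (0.2804, 0.3647, 0.3549).
So the stationary probability of state 2 is 0.3647.

0.3647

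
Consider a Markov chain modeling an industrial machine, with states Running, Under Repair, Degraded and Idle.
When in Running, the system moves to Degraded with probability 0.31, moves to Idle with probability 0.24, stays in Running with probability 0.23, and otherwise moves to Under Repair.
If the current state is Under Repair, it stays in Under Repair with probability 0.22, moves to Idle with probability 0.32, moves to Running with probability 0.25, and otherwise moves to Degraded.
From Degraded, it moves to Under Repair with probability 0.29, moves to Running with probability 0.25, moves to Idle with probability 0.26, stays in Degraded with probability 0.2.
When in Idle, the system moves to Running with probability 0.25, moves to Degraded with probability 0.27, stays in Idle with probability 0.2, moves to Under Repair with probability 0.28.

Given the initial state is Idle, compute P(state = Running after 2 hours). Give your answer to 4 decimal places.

0.2450

Propagate the distribution vector 2 hours from Idle.
After 0 hours: (0.0000, 0.0000, 0.0000, 1.0000)
After 1 hour: (0.2500, 0.2800, 0.2700, 0.2000)
After 2 hours: (0.2450, 0.2509, 0.2443, 0.2598)
P(in Running after 2 hours) = 0.2450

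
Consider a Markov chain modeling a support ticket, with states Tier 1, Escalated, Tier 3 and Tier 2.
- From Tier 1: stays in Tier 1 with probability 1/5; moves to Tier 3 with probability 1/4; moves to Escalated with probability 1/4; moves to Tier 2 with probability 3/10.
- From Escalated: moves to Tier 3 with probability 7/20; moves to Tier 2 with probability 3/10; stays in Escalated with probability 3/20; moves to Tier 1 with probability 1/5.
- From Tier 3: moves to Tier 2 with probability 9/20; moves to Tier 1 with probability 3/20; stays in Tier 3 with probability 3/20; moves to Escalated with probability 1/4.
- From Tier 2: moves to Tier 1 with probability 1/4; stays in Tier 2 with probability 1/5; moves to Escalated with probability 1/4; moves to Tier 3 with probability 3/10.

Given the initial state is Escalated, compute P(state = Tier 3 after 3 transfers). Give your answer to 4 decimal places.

Propagate the distribution vector 3 transfers from Escalated.
After 0 transfers: (0.0000, 1.0000, 0.0000, 0.0000)
After 1 transfer: (0.2000, 0.1500, 0.3500, 0.3000)
After 2 transfers: (0.1975, 0.2350, 0.2450, 0.3225)
After 3 transfers: (0.2039, 0.2265, 0.2651, 0.3045)
P(in Tier 3 after 3 transfers) = 0.2651

0.2651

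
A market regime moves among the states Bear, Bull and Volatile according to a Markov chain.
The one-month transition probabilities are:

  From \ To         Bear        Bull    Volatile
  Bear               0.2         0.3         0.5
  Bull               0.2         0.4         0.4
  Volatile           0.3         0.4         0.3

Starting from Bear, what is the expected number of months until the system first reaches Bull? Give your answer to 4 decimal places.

Let t(s) be the expected number of months to first reach Bull from state s, with t(Bull) = 0. Conditioning on the first month:
t(Bear) = 1 + 0.2·t(Bear) + 0.5·t(Volatile)
t(Volatile) = 1 + 0.3·t(Bear) + 0.3·t(Volatile)
Solving: t(Bear) = 2.9268, t(Volatile) = 2.6829.
Expected months from Bear to Bull: 2.9268.

2.9268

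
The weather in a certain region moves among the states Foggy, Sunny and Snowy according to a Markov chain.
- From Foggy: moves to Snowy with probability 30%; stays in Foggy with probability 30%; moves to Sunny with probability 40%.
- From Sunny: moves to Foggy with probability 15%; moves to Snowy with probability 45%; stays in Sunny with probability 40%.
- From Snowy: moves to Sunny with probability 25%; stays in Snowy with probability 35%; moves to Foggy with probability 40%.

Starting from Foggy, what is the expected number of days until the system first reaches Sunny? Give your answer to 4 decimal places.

Let t(s) be the expected number of days to first reach Sunny from state s, with t(Sunny) = 0. Conditioning on the first day:
t(Foggy) = 1 + 0.3·t(Foggy) + 0.3·t(Snowy)
t(Snowy) = 1 + 0.4·t(Foggy) + 0.35·t(Snowy)
Solving: t(Foggy) = 2.8358, t(Snowy) = 3.2836.
Expected days from Foggy to Sunny: 2.8358.

2.8358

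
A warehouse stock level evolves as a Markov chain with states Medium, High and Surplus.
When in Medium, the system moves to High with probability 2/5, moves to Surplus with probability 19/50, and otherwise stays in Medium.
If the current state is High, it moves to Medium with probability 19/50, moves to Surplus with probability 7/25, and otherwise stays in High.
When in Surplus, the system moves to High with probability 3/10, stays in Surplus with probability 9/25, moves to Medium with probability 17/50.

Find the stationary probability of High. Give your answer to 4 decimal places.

Let the stationary distribution be π with π = πP and π_1 + π_2 + π_3 = 1.
π_1 = 0.22·π_1 + 0.38·π_2 + 0.34·π_3
π_2 = 0.4·π_1 + 0.34·π_2 + 0.3·π_3
Solving with the normalization constraint gives π = (0.3159, 0.3454, 0.3387).
So the stationary probability of High is 0.3454.

0.3454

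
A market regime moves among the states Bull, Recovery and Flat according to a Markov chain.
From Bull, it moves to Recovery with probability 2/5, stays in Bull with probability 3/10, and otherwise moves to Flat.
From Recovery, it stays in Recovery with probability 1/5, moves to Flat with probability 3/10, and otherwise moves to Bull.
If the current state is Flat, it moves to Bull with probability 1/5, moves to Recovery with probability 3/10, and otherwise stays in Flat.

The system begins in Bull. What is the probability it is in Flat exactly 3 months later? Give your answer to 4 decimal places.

Propagate the distribution vector 3 months from Bull.
After 0 months: (1.0000, 0.0000, 0.0000)
After 1 month: (0.3000, 0.4000, 0.3000)
After 2 months: (0.3500, 0.2900, 0.3600)
After 3 months: (0.3220, 0.3060, 0.3720)
P(in Flat after 3 months) = 0.3720

0.3720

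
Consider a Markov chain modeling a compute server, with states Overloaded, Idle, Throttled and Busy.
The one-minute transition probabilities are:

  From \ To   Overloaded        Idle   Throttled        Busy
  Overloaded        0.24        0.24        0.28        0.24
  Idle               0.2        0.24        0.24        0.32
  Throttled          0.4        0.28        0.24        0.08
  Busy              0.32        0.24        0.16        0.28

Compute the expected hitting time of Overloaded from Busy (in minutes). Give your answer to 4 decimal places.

3.2691

Let t(s) be the expected number of minutes to first reach Overloaded from state s, with t(Overloaded) = 0. Conditioning on the first minute:
t(Idle) = 1 + 0.24·t(Idle) + 0.24·t(Throttled) + 0.32·t(Busy)
t(Throttled) = 1 + 0.28·t(Idle) + 0.24·t(Throttled) + 0.08·t(Busy)
t(Busy) = 1 + 0.24·t(Idle) + 0.16·t(Throttled) + 0.28·t(Busy)
Solving: t(Idle) = 3.6399, t(Throttled) = 3.0009, t(Busy) = 3.2691.
Expected minutes from Busy to Overloaded: 3.2691.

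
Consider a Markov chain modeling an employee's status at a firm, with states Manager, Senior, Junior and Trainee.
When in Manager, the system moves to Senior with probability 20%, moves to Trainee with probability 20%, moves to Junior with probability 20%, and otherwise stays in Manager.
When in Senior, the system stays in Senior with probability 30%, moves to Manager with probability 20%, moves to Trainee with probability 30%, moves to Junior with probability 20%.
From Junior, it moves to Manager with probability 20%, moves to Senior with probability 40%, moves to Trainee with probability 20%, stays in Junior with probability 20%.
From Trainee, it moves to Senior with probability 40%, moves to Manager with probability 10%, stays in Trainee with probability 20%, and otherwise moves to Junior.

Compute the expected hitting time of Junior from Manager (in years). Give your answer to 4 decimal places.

Let t(s) be the expected number of years to first reach Junior from state s, with t(Junior) = 0. Conditioning on the first year:
t(Manager) = 1 + 0.4·t(Manager) + 0.2·t(Senior) + 0.2·t(Trainee)
t(Senior) = 1 + 0.2·t(Manager) + 0.3·t(Senior) + 0.3·t(Trainee)
t(Trainee) = 1 + 0.1·t(Manager) + 0.4·t(Senior) + 0.2·t(Trainee)
Solving: t(Manager) = 4.4898, t(Senior) = 4.4388, t(Trainee) = 4.0306.
Expected years from Manager to Junior: 4.4898.

4.4898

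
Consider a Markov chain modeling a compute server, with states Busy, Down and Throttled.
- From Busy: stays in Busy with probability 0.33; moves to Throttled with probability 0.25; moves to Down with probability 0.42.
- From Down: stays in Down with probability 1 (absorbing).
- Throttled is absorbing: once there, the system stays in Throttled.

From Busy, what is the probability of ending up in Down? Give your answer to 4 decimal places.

0.6269

Let h(s) be the probability of absorption at Down starting from transient state s. Then h(Down) = 1 and h(Throttled) = 0. By first-step analysis:
h(Busy) = 0.33·h(Busy) + 0.42·1 + 0.25·0
Solving: h(Busy) = 0.6269.
Starting from Busy, the probability is 0.6269.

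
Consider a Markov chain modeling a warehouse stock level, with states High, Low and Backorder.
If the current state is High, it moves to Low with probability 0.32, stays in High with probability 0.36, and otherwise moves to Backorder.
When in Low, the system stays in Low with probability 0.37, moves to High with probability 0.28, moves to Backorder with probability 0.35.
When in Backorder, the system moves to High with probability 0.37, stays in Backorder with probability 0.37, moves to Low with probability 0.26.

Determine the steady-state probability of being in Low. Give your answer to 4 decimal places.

Let the stationary distribution be π with π = πP and π_1 + π_2 + π_3 = 1.
π_1 = 0.36·π_1 + 0.28·π_2 + 0.37·π_3
π_2 = 0.32·π_1 + 0.37·π_2 + 0.26·π_3
Solving with the normalization constraint gives π = (0.3383, 0.3149, 0.3468).
So the stationary probability of Low is 0.3149.

0.3149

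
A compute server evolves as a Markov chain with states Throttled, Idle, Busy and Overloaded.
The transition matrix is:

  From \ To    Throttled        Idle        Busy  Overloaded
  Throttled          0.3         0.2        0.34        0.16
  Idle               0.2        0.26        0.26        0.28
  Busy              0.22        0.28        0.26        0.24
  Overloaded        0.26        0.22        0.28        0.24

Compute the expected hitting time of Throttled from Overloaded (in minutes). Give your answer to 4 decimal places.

Let t(s) be the expected number of minutes to first reach Throttled from state s, with t(Throttled) = 0. Conditioning on the first minute:
t(Idle) = 1 + 0.26·t(Idle) + 0.26·t(Busy) + 0.28·t(Overloaded)
t(Busy) = 1 + 0.28·t(Idle) + 0.26·t(Busy) + 0.24·t(Overloaded)
t(Overloaded) = 1 + 0.22·t(Idle) + 0.28·t(Busy) + 0.24·t(Overloaded)
Solving: t(Idle) = 4.5281, t(Busy) = 4.4480, t(Overloaded) = 4.2653.
Expected minutes from Overloaded to Throttled: 4.2653.

4.2653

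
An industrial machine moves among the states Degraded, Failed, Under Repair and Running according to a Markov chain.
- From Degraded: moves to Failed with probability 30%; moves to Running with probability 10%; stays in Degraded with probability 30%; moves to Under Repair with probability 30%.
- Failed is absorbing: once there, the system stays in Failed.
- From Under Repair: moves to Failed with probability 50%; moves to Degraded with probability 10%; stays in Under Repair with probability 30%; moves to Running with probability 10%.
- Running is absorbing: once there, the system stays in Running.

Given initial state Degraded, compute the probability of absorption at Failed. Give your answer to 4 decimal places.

0.7826

Let h(s) be the probability of absorption at Failed starting from transient state s. Then h(Failed) = 1 and h(Running) = 0. By first-step analysis:
h(Degraded) = 0.3·h(Degraded) + 0.3·1 + 0.3·h(Under Repair) + 0.1·0
h(Under Repair) = 0.1·h(Degraded) + 0.5·1 + 0.3·h(Under Repair) + 0.1·0
Solving: h(Degraded) = 0.7826, h(Under Repair) = 0.8261.
Starting from Degraded, the probability is 0.7826.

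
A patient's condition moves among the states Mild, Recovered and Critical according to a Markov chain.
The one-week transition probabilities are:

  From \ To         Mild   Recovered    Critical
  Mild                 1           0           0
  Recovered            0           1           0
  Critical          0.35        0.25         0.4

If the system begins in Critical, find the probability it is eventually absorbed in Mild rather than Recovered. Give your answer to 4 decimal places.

0.5833

Let h(s) be the probability of absorption at Mild starting from transient state s. Then h(Mild) = 1 and h(Recovered) = 0. By first-step analysis:
h(Critical) = 0.35·1 + 0.25·0 + 0.4·h(Critical)
Solving: h(Critical) = 0.5833.
Starting from Critical, the probability is 0.5833.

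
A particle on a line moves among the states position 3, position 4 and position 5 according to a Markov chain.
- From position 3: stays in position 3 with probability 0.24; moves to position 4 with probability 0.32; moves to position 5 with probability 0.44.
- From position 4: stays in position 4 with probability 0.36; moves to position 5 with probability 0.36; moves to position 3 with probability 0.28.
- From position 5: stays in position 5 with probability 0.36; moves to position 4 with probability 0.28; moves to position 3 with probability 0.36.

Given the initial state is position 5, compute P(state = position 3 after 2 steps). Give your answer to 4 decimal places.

0.2944

Sum over the intermediate state after 1 step:
P = P(position 5→position 3)·P(position 3→position 3) + P(position 5→position 4)·P(position 4→position 3) + P(position 5→position 5)·P(position 5→position 3)
  = 0.36×0.24 + 0.28×0.28 + 0.36×0.36
  = 0.0864 + 0.0784 + 0.1296 = 0.2944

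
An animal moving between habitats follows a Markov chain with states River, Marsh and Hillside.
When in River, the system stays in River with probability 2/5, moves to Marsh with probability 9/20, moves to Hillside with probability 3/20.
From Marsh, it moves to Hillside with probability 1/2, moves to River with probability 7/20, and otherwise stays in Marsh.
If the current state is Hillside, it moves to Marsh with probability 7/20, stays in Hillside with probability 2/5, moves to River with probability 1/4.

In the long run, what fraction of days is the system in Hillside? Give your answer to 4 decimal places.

Let the stationary distribution be π with π = πP and π_1 + π_2 + π_3 = 1.
π_1 = 0.4·π_1 + 0.35·π_2 + 0.25·π_3
π_2 = 0.45·π_1 + 0.15·π_2 + 0.35·π_3
Solving with the normalization constraint gives π = (0.3317, 0.3193, 0.3490).
So the stationary probability of Hillside is 0.3490.

0.3490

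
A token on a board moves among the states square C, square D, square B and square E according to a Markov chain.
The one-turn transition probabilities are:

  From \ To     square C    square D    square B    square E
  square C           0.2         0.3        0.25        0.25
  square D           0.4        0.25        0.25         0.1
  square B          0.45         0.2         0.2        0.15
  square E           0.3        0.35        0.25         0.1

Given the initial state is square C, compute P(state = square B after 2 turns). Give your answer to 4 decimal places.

Propagate the distribution vector 2 turns from square C.
After 0 turns: (1.0000, 0.0000, 0.0000, 0.0000)
After 1 turn: (0.2000, 0.3000, 0.2500, 0.2500)
After 2 turns: (0.3475, 0.2725, 0.2375, 0.1425)
P(in square B after 2 turns) = 0.2375

0.2375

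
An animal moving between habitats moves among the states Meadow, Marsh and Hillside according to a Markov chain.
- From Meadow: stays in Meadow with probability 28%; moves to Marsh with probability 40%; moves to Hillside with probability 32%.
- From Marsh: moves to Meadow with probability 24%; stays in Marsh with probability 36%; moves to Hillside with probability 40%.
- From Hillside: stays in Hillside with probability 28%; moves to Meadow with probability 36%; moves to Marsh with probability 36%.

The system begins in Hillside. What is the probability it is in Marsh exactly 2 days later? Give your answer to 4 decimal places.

Sum over the intermediate state after 1 day:
P = P(Hillside→Meadow)·P(Meadow→Marsh) + P(Hillside→Marsh)·P(Marsh→Marsh) + P(Hillside→Hillside)·P(Hillside→Marsh)
  = 0.36×0.4 + 0.36×0.36 + 0.28×0.36
  = 0.1440 + 0.1296 + 0.1008 = 0.3744

0.3744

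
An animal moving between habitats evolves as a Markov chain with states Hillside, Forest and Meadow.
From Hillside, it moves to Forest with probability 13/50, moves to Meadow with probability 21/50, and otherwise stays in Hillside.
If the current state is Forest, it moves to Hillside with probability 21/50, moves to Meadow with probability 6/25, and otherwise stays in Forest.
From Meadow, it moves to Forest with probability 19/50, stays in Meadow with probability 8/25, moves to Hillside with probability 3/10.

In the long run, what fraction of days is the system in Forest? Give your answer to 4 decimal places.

Let the stationary distribution be π with π = πP and π_1 + π_2 + π_3 = 1.
π_1 = 0.32·π_1 + 0.42·π_2 + 0.3·π_3
π_2 = 0.26·π_1 + 0.34·π_2 + 0.38·π_3
Solving with the normalization constraint gives π = (0.3460, 0.3255, 0.3286).
So the stationary probability of Forest is 0.3255.

0.3255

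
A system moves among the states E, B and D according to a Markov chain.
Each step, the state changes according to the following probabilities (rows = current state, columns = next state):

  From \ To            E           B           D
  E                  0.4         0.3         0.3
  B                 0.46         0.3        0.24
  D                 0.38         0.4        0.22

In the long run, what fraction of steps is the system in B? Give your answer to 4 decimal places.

Let the stationary distribution be π with π = πP and π_1 + π_2 + π_3 = 1.
π_1 = 0.4·π_1 + 0.46·π_2 + 0.38·π_3
π_2 = 0.3·π_1 + 0.3·π_2 + 0.4·π_3
Solving with the normalization constraint gives π = (0.4144, 0.3260, 0.2597).
So the stationary probability of B is 0.3260.

0.3260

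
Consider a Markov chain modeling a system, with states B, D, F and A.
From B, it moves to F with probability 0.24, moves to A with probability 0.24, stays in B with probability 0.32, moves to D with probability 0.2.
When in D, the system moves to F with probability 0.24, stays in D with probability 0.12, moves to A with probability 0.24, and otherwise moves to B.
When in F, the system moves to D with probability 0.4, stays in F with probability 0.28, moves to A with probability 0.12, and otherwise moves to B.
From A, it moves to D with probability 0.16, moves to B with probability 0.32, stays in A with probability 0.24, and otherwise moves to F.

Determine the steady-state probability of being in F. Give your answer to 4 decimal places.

Let the stationary distribution be π with π = πP and π_1 + π_2 + π_3 + π_4 = 1.
π_1 = 0.32·π_1 + 0.4·π_2 + 0.2·π_3 + 0.32·π_4
π_2 = 0.2·π_1 + 0.12·π_2 + 0.4·π_3 + 0.16·π_4
π_3 = 0.24·π_1 + 0.24·π_2 + 0.28·π_3 + 0.28·π_4
Solving with the normalization constraint gives π = (0.3070, 0.2254, 0.2587, 0.2090).
So the stationary probability of F is 0.2587.

0.2587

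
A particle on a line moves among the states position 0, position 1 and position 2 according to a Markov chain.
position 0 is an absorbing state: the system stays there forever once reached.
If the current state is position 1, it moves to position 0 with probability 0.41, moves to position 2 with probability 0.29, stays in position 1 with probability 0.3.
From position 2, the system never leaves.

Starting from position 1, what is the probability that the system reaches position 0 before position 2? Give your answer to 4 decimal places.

0.5857

Let h(s) be the probability of absorption at position 0 starting from transient state s. Then h(position 0) = 1 and h(position 2) = 0. By first-step analysis:
h(position 1) = 0.41·1 + 0.3·h(position 1) + 0.29·0
Solving: h(position 1) = 0.5857.
Starting from position 1, the probability is 0.5857.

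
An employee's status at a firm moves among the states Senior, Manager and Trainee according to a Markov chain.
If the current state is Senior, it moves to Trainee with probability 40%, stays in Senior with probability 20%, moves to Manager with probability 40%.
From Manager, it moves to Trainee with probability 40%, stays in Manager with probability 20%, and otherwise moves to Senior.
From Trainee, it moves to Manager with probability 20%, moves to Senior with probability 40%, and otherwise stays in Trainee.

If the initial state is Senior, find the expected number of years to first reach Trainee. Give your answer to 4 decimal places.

Let t(s) be the expected number of years to first reach Trainee from state s, with t(Trainee) = 0. Conditioning on the first year:
t(Senior) = 1 + 0.2·t(Senior) + 0.4·t(Manager)
t(Manager) = 1 + 0.4·t(Senior) + 0.2·t(Manager)
Solving: t(Senior) = 2.5000, t(Manager) = 2.5000.
Expected years from Senior to Trainee: 2.5000.

2.5000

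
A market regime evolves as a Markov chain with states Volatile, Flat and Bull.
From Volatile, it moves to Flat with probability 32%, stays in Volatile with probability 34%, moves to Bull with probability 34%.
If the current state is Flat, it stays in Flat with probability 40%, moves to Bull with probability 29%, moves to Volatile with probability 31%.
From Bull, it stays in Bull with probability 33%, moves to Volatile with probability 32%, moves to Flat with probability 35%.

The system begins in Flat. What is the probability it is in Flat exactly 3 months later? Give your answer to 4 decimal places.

0.3584

Propagate the distribution vector 3 months from Flat.
After 0 months: (0.0000, 1.0000, 0.0000)
After 1 month: (0.3100, 0.4000, 0.2900)
After 2 months: (0.3222, 0.3607, 0.3171)
After 3 months: (0.3228, 0.3584, 0.3188)
P(in Flat after 3 months) = 0.3584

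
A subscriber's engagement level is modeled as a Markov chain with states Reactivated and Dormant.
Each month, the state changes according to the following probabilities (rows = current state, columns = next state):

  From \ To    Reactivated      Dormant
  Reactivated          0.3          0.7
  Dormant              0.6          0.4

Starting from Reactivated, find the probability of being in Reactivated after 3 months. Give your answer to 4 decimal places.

Propagate the distribution vector 3 months from Reactivated.
After 0 months: (1.0000, 0.0000)
After 1 month: (0.3000, 0.7000)
After 2 months: (0.5100, 0.4900)
After 3 months: (0.4470, 0.5530)
P(in Reactivated after 3 months) = 0.4470

0.4470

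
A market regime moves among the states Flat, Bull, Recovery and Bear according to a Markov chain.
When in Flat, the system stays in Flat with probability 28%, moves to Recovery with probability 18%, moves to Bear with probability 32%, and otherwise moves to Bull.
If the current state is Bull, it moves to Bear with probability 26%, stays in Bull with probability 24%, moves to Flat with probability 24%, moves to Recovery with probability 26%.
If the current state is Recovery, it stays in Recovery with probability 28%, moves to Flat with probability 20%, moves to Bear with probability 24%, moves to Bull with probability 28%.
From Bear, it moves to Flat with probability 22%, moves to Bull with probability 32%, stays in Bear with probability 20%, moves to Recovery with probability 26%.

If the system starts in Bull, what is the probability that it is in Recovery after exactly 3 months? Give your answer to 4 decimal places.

0.2462

Propagate the distribution vector 3 months from Bull.
After 0 months: (0.0000, 1.0000, 0.0000, 0.0000)
After 1 month: (0.2400, 0.2400, 0.2600, 0.2600)
After 2 months: (0.2340, 0.2664, 0.2460, 0.2536)
After 3 months: (0.2344, 0.2654, 0.2462, 0.2539)
P(in Recovery after 3 months) = 0.2462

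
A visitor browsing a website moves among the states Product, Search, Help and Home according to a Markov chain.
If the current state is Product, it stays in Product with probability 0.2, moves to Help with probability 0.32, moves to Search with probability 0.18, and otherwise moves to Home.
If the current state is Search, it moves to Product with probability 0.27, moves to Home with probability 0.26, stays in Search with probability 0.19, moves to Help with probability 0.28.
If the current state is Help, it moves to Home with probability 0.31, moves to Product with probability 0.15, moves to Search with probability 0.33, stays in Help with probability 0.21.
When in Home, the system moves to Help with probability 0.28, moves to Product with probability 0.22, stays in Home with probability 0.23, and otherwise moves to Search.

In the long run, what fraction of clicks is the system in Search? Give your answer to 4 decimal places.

Let the stationary distribution be π with π = πP and π_1 + π_2 + π_3 + π_4 = 1.
π_1 = 0.2·π_1 + 0.27·π_2 + 0.15·π_3 + 0.22·π_4
π_2 = 0.18·π_1 + 0.19·π_2 + 0.33·π_3 + 0.27·π_4
π_3 = 0.32·π_1 + 0.28·π_2 + 0.21·π_3 + 0.28·π_4
Solving with the normalization constraint gives π = (0.2093, 0.2475, 0.2695, 0.2736).
So the stationary probability of Search is 0.2475.

0.2475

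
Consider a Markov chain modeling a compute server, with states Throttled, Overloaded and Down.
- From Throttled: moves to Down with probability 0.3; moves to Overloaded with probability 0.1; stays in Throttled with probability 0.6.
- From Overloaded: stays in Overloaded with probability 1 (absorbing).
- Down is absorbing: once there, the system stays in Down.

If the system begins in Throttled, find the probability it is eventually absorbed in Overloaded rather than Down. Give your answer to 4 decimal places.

0.2500

Let h(s) be the probability of absorption at Overloaded starting from transient state s. Then h(Overloaded) = 1 and h(Down) = 0. By first-step analysis:
h(Throttled) = 0.6·h(Throttled) + 0.1·1 + 0.3·0
Solving: h(Throttled) = 0.2500.
Starting from Throttled, the probability is 0.2500.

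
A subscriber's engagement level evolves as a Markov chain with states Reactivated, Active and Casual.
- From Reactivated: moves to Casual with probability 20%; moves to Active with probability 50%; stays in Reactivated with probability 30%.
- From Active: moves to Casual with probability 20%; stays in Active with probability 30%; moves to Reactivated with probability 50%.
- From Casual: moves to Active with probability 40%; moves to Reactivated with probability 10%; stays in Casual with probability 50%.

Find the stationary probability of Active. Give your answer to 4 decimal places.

Let the stationary distribution be π with π = πP and π_1 + π_2 + π_3 = 1.
π_1 = 0.3·π_1 + 0.5·π_2 + 0.1·π_3
π_2 = 0.5·π_1 + 0.3·π_2 + 0.4·π_3
Solving with the normalization constraint gives π = (0.3214, 0.3929, 0.2857).
So the stationary probability of Active is 0.3929.

0.3929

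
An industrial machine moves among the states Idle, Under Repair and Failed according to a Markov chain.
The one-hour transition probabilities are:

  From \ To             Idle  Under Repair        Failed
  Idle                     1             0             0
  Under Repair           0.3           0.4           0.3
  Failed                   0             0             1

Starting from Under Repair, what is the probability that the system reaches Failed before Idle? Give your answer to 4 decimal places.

0.5000

Let h(s) be the probability of absorption at Failed starting from transient state s. Then h(Failed) = 1 and h(Idle) = 0. By first-step analysis:
h(Under Repair) = 0.3·0 + 0.4·h(Under Repair) + 0.3·1
Solving: h(Under Repair) = 0.5000.
Starting from Under Repair, the probability is 0.5000.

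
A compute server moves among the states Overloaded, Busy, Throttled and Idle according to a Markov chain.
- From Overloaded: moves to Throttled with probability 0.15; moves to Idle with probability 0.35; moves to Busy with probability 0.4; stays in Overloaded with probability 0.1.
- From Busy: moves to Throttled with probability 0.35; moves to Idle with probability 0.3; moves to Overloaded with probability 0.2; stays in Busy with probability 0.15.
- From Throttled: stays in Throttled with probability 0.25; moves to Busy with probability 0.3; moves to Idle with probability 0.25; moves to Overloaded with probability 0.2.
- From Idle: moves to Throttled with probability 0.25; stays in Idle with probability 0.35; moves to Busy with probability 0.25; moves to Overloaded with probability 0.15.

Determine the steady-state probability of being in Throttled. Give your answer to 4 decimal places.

0.2594

Let the stationary distribution be π with π = πP and π_1 + π_2 + π_3 + π_4 = 1.
π_1 = 0.1·π_1 + 0.2·π_2 + 0.2·π_3 + 0.15·π_4
π_2 = 0.4·π_1 + 0.15·π_2 + 0.3·π_3 + 0.25·π_4
π_3 = 0.15·π_1 + 0.35·π_2 + 0.25·π_3 + 0.25·π_4
Solving with the normalization constraint gives π = (0.1677, 0.2619, 0.2594, 0.3110).
So the stationary probability of Throttled is 0.2594.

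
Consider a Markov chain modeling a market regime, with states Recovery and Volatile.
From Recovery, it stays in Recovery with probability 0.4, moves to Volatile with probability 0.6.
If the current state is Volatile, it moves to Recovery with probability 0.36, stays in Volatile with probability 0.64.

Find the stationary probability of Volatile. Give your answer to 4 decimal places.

0.6250

Let the stationary distribution be π with π = πP and π_1 + π_2 = 1.
π_1 = 0.4·π_1 + 0.36·π_2
Solving with the normalization constraint gives π = (0.3750, 0.6250).
So the stationary probability of Volatile is 0.6250.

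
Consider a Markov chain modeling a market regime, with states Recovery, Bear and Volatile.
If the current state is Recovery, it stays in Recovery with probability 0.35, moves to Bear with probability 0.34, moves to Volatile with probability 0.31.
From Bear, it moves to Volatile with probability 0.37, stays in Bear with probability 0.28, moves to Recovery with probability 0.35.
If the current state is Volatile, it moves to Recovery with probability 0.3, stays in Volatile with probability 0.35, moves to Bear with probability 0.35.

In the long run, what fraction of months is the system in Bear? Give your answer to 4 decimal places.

Let the stationary distribution be π with π = πP and π_1 + π_2 + π_3 = 1.
π_1 = 0.35·π_1 + 0.35·π_2 + 0.3·π_3
π_2 = 0.34·π_1 + 0.28·π_2 + 0.35·π_3
Solving with the normalization constraint gives π = (0.3328, 0.3240, 0.3432).
So the stationary probability of Bear is 0.3240.

0.3240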